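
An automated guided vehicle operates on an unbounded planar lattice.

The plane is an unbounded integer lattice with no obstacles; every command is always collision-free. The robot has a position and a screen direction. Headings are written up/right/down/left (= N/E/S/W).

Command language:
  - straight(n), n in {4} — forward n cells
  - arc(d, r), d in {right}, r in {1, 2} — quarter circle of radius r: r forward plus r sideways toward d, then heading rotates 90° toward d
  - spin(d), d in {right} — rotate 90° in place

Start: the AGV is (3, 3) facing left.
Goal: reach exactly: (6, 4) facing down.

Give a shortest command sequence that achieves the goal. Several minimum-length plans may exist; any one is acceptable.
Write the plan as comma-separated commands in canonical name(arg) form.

spin(right), arc(right, 2), arc(right, 1)

from: (3, 3) facing left
1. spin(right) → (3, 3) facing up
2. arc(right, 2) → (5, 5) facing right
3. arc(right, 1) → (6, 4) facing down
shorter routes all fall short; 3 is best.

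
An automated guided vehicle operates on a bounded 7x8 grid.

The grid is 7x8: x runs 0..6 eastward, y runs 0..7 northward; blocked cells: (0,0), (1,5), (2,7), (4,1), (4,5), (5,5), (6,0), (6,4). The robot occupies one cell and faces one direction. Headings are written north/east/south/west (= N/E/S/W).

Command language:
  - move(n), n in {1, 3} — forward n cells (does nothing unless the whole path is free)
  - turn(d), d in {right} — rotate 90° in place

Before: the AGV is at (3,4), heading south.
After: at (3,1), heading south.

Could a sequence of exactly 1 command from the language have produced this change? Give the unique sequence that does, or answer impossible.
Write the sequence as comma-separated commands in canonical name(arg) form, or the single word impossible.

key: heading stays S — the single command does not turn
start: at (3,4), heading south
t=1 move(3) ⇒ at (3,1), heading south
all 3 alternatives checked — unique.

move(3)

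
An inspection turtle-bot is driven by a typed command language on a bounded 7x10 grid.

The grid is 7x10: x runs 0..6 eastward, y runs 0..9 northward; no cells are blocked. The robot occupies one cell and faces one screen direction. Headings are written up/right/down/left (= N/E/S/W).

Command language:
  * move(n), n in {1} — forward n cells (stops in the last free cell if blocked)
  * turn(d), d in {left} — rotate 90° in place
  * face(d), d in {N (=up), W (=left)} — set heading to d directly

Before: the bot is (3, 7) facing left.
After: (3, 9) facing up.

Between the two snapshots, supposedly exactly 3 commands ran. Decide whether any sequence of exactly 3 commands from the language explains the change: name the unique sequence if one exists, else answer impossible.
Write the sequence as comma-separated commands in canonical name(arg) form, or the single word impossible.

key: order matters: swapping face(N) and move(1) lands elsewhere
start: (3, 7) facing left
step 1 (face(N)): (3, 7) facing up
step 2 (move(1)): (3, 8) facing up
step 3 (move(1)): (3, 9) facing up
all 64 alternatives checked — unique.

face(N), move(1), move(1)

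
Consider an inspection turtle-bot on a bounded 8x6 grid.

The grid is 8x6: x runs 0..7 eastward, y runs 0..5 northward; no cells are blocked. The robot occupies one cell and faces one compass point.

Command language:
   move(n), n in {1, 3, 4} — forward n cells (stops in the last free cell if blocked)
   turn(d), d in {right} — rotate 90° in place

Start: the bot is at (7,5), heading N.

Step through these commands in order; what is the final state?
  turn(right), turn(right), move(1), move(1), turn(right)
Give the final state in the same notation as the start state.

start: at (7,5), heading N
1. turn(right) → at (7,5), heading E
2. turn(right) → at (7,5), heading S
3. move(1) → at (7,4), heading S
4. move(1) → at (7,3), heading S
5. turn(right) → at (7,3), heading W

at (7,3), heading W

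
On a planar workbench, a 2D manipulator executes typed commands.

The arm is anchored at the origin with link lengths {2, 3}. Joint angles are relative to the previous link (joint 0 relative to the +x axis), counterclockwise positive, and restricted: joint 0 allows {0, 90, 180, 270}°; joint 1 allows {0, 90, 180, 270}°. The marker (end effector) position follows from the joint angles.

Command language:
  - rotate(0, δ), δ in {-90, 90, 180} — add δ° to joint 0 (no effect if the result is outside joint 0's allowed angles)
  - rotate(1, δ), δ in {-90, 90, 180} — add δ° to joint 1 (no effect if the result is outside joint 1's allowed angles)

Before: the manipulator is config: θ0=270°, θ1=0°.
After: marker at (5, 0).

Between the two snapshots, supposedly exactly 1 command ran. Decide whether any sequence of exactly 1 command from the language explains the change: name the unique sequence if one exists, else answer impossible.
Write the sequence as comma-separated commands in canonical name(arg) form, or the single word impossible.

from: config: θ0=270°, θ1=0°
step 1 (rotate(0, 90)): config: θ0=0°, θ1=0°
all 6 alternatives checked — unique.

rotate(0, 90)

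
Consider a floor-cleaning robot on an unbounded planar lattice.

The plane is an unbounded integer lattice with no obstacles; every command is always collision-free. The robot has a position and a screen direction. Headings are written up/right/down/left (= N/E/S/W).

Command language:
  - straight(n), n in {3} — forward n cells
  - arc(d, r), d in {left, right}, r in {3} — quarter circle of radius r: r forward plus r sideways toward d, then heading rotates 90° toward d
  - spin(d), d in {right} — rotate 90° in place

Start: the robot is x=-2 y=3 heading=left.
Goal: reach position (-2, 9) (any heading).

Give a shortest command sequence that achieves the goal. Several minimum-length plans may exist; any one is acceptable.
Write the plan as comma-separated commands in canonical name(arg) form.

begin: x=-2 y=3 heading=left
[1] after arc(right, 3): x=-5 y=6 heading=up
[2] after arc(right, 3): x=-2 y=9 heading=right
no 1-step plan works, so 2 is optimal.

arc(right, 3), arc(right, 3)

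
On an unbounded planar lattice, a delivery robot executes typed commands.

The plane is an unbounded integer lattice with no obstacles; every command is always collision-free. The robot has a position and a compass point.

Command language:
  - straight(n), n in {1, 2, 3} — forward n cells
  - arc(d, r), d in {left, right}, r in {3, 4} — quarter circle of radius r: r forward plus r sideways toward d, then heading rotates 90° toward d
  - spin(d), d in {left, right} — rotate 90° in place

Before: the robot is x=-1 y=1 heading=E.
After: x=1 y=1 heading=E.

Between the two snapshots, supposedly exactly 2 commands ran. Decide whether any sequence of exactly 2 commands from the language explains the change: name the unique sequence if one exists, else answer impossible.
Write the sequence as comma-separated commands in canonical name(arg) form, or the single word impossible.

straight(1), straight(1)

key: still facing E at the end — nothing in the sequence rotates
initial: x=-1 y=1 heading=E
[1] after straight(1): x=0 y=1 heading=E
[2] after straight(1): x=1 y=1 heading=E
no other 2-command option fits: unique.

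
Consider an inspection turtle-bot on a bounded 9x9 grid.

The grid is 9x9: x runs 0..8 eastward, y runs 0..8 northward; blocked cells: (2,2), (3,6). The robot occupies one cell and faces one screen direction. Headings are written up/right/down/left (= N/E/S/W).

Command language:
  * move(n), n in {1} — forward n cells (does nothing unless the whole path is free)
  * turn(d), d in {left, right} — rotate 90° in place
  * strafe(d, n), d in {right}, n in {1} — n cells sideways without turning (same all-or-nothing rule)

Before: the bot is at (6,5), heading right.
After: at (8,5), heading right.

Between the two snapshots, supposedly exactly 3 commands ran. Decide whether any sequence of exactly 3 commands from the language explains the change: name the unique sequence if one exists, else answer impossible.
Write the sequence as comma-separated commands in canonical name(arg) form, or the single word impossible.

move(1), move(1), move(1)

key: the third move(1) would leave the grid, so it does nothing
from: at (6,5), heading right
[1] after move(1): at (7,5), heading right
[2] after move(1): at (8,5), heading right
[3] after move(1): at (8,5), heading right
no other 3-command option fits: unique.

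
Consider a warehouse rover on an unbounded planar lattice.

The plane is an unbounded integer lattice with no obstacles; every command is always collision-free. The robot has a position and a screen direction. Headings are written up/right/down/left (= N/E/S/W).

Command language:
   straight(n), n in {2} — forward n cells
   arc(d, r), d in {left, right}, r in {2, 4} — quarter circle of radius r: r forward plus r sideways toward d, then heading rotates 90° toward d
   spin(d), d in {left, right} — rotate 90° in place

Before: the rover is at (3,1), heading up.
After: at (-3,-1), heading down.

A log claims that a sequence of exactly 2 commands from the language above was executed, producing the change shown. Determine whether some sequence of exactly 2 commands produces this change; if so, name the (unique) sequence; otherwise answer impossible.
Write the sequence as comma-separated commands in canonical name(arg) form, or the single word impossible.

key: cell and facing (now S) both changed — the 2 commands mix motion and turning
begin: at (3,1), heading up
t=1 arc(left, 2) ⇒ at (1,3), heading left
t=2 arc(left, 4) ⇒ at (-3,-1), heading down
all 49 alternatives checked — unique.

arc(left, 2), arc(left, 4)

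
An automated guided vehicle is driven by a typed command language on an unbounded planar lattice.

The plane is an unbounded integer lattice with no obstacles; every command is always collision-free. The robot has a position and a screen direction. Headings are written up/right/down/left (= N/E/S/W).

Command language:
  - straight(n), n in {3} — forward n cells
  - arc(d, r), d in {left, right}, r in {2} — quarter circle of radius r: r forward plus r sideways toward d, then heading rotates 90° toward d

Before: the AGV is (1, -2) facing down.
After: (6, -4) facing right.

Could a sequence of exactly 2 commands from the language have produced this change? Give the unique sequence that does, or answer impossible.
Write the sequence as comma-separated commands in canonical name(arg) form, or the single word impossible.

arc(left, 2), straight(3)

key: order matters: swapping arc(left, 2) and straight(3) lands elsewhere
t0: (1, -2) facing down
[1] after arc(left, 2): (3, -4) facing right
[2] after straight(3): (6, -4) facing right
no other 2-command option fits: unique.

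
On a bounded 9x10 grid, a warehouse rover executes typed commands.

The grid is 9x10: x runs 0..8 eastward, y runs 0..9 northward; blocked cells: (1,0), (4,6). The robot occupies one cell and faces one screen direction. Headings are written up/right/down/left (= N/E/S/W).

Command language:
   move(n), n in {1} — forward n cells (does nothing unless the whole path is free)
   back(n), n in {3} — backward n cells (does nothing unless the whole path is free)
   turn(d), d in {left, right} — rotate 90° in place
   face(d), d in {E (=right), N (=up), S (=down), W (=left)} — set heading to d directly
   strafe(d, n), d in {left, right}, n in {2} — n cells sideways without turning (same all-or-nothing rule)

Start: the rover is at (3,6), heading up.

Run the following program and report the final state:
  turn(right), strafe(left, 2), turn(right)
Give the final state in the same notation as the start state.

at (3,8), heading down

from: at (3,6), heading up
1. turn(right) → at (3,6), heading right
2. strafe(left, 2) → at (3,8), heading right
3. turn(right) → at (3,8), heading down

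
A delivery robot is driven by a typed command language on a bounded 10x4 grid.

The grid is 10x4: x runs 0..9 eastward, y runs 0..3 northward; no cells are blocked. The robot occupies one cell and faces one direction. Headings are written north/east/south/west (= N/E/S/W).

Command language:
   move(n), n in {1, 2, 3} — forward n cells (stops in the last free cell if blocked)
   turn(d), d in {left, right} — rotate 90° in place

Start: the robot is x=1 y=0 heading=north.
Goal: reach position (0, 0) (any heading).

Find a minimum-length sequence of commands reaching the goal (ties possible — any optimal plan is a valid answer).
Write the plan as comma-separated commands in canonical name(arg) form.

from: x=1 y=0 heading=north
[1] after turn(left): x=1 y=0 heading=west
[2] after move(2): x=0 y=0 heading=west
shorter routes all fall short; 2 is best.

turn(left), move(2)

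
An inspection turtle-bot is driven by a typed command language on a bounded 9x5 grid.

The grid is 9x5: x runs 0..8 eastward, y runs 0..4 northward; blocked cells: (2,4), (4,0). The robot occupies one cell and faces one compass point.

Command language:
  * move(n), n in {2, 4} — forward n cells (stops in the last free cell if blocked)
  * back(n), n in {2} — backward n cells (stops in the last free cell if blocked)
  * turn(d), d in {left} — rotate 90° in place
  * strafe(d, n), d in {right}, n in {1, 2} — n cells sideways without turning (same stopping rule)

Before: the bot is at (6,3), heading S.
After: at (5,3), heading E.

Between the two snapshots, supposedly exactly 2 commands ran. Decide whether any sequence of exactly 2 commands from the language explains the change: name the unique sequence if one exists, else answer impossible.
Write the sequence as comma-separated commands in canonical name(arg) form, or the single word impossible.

key: cell and facing (now E) both changed — the 2 commands mix motion and turning
begin: at (6,3), heading S
[1] after strafe(right, 1): at (5,3), heading S
[2] after turn(left): at (5,3), heading E
uniquely the one of 36 2-step routes that fits.

strafe(right, 1), turn(left)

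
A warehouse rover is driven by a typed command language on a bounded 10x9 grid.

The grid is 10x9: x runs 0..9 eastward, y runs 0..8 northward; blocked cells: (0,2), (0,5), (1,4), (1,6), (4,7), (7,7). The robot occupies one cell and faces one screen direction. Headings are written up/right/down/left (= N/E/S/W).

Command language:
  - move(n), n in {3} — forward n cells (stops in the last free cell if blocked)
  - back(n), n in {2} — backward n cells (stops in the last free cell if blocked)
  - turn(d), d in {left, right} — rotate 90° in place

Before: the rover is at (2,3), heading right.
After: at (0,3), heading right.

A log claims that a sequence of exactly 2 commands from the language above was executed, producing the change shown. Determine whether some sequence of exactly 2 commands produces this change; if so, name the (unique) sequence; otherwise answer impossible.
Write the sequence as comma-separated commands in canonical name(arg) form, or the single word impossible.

key: the second back(2) runs into the grid edge before its full distance
from: at (2,3), heading right
[1] after back(2): at (0,3), heading right
[2] after back(2): at (0,3), heading right
no other 2-command option fits: unique.

back(2), back(2)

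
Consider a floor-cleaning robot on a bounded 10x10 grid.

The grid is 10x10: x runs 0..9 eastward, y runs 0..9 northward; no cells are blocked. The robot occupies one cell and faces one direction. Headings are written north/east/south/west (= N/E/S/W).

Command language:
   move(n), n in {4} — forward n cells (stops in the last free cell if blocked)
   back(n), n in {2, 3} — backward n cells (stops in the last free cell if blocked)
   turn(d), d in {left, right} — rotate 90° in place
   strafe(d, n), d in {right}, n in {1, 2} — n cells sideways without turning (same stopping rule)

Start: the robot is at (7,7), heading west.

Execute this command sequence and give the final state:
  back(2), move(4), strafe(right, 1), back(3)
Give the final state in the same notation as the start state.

initial: at (7,7), heading west
1. back(2) → at (9,7), heading west
2. move(4) → at (5,7), heading west
3. strafe(right, 1) → at (5,8), heading west
4. back(3) → at (8,8), heading west

at (8,8), heading west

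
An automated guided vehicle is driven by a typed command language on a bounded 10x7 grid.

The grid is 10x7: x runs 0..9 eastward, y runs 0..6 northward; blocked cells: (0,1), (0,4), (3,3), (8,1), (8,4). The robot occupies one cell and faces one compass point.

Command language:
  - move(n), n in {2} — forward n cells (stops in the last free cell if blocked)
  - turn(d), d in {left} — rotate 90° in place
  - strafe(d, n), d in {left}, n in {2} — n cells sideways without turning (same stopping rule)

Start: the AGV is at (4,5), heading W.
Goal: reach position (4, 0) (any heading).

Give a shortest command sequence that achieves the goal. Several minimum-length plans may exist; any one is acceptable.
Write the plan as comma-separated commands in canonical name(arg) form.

from: at (4,5), heading W
1. strafe(left, 2) → at (4,3), heading W
2. strafe(left, 2) → at (4,1), heading W
3. strafe(left, 2) → at (4,0), heading W
minimal: 3 command(s), checked below 3.

strafe(left, 2), strafe(left, 2), strafe(left, 2)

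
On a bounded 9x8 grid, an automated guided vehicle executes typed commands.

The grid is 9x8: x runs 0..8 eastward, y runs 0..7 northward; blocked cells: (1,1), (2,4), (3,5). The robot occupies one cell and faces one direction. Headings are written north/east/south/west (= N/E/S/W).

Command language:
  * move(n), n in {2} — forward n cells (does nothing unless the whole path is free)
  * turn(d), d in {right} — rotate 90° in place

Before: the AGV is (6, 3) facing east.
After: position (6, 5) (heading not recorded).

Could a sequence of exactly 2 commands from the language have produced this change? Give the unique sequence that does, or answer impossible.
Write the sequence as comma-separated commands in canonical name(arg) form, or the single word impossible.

impossible

all 4 sequences checked — none match.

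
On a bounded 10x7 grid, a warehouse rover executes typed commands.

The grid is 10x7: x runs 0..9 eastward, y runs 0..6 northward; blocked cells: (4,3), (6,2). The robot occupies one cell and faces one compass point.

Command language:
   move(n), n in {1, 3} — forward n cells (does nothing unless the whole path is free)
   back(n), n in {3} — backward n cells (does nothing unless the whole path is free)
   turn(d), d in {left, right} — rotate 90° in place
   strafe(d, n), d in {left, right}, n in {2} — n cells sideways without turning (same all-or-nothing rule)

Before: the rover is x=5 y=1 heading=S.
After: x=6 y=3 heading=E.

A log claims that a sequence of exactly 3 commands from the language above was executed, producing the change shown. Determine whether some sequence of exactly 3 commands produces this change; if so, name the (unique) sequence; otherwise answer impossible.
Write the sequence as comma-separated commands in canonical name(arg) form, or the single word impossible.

key: cell and facing (now E) both changed — the 3 commands mix motion and turning
start: x=5 y=1 heading=S
step 1 (turn(left)): x=5 y=1 heading=E
step 2 (strafe(left, 2)): x=5 y=3 heading=E
step 3 (move(1)): x=6 y=3 heading=E
uniquely the one of 343 3-step routes that fits.

turn(left), strafe(left, 2), move(1)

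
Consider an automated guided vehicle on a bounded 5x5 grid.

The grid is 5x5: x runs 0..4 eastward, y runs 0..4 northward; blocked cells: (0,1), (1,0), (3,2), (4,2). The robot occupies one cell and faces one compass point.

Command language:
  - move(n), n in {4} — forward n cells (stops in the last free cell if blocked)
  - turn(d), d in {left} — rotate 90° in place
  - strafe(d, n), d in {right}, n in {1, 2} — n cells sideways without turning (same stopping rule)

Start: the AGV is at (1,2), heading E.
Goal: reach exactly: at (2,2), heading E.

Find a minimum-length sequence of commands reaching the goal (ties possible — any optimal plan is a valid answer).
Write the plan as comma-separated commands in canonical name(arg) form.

initial: at (1,2), heading E
t=1 move(4) ⇒ at (2,2), heading E
nothing shorter than 1 reaches the goal.

move(4)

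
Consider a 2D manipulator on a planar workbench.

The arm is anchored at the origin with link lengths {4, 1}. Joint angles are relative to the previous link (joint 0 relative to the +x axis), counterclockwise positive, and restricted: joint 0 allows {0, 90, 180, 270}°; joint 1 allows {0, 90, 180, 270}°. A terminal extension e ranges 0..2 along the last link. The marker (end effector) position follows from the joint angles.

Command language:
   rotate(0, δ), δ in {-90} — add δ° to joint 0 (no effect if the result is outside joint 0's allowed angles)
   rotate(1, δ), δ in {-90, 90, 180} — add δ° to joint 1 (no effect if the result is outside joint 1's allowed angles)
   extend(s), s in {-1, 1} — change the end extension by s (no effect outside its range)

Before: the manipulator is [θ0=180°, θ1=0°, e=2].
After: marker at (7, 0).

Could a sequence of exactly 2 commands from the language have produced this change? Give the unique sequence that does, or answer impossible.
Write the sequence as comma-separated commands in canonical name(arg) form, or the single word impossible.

rotate(0, -90), rotate(0, -90)

begin: [θ0=180°, θ1=0°, e=2]
step 1 (rotate(0, -90)): [θ0=90°, θ1=0°, e=2]
step 2 (rotate(0, -90)): [θ0=0°, θ1=0°, e=2]
uniquely the one of 36 2-step routes that fits.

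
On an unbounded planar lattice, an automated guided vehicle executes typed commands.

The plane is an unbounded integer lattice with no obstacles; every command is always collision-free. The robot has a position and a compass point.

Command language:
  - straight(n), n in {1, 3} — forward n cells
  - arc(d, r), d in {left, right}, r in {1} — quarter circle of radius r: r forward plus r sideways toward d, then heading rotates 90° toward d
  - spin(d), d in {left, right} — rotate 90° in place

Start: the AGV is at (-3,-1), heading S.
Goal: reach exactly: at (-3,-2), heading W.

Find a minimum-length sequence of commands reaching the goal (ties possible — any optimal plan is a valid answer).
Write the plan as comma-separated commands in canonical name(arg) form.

straight(1), spin(right)

start: at (-3,-1), heading S
step 1 (straight(1)): at (-3,-2), heading S
step 2 (spin(right)): at (-3,-2), heading W
minimal: 2 command(s), checked below 2.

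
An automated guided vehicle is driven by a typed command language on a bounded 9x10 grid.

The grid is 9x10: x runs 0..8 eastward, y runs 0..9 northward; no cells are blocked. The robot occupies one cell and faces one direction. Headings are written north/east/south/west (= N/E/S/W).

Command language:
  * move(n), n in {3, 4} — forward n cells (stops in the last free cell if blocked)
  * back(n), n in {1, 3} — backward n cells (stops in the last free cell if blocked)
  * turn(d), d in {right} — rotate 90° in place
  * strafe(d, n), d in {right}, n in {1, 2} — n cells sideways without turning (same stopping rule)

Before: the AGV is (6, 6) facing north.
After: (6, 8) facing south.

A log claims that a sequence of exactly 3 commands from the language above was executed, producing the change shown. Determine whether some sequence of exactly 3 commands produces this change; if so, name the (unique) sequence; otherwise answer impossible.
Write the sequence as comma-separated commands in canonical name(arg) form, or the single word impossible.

all 343 sequences checked — none match.

impossible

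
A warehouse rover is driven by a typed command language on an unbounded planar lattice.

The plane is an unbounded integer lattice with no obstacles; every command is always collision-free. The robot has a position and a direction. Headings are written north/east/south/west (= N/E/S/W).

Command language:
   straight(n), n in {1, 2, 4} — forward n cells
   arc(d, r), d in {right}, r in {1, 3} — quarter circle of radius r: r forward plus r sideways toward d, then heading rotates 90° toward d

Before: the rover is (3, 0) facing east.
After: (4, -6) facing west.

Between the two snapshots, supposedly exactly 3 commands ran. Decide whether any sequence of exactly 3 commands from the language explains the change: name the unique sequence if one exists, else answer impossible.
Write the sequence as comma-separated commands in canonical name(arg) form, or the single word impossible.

key: order matters: swapping straight(1) and arc(right, 3) lands elsewhere
begin: (3, 0) facing east
[1] after straight(1): (4, 0) facing east
[2] after arc(right, 3): (7, -3) facing south
[3] after arc(right, 3): (4, -6) facing west
uniquely the one of 125 3-step routes that fits.

straight(1), arc(right, 3), arc(right, 3)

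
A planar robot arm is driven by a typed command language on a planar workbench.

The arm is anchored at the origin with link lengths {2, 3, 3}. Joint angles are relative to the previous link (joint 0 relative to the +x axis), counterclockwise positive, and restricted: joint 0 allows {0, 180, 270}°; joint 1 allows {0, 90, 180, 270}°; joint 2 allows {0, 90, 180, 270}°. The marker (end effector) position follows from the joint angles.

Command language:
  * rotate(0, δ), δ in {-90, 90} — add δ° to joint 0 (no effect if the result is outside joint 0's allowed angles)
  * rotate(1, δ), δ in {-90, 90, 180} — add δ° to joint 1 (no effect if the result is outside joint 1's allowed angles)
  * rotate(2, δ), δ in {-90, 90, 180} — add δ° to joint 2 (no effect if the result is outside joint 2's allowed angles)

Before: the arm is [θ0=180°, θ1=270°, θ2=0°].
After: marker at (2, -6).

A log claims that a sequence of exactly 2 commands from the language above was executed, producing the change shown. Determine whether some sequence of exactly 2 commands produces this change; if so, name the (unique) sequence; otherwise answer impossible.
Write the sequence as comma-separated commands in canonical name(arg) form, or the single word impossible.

begin: [θ0=180°, θ1=270°, θ2=0°]
1. rotate(0, 90) → [θ0=270°, θ1=270°, θ2=0°]
2. rotate(0, 90) → [θ0=0°, θ1=270°, θ2=0°]
no other 2-command option fits: unique.

rotate(0, 90), rotate(0, 90)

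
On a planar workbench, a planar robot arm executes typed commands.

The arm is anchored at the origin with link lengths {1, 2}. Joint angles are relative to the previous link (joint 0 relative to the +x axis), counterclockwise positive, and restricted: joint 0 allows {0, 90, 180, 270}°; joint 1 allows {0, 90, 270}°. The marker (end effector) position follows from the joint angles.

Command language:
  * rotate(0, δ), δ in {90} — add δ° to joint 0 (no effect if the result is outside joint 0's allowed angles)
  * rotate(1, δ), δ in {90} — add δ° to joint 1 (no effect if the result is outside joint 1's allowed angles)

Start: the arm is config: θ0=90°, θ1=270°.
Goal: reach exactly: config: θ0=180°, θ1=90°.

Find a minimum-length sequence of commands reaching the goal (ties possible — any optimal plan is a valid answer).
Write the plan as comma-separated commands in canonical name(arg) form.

rotate(1, 90), rotate(1, 90), rotate(0, 90)

t0: config: θ0=90°, θ1=270°
1. rotate(1, 90) → config: θ0=90°, θ1=0°
2. rotate(1, 90) → config: θ0=90°, θ1=90°
3. rotate(0, 90) → config: θ0=180°, θ1=90°
shorter routes all fall short; 3 is best.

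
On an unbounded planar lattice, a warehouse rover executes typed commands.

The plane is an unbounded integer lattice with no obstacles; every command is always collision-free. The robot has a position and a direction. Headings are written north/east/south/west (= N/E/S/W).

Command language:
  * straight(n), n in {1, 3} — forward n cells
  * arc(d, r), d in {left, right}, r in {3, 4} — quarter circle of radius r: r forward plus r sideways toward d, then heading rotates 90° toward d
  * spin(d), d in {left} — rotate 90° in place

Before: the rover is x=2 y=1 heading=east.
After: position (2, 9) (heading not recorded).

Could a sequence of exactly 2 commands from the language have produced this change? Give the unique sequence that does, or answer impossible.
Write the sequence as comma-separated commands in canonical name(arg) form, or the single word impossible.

from: x=2 y=1 heading=east
t=1 arc(left, 4) ⇒ x=6 y=5 heading=north
t=2 arc(left, 4) ⇒ x=2 y=9 heading=west
no rival 2-sequence matches.

arc(left, 4), arc(left, 4)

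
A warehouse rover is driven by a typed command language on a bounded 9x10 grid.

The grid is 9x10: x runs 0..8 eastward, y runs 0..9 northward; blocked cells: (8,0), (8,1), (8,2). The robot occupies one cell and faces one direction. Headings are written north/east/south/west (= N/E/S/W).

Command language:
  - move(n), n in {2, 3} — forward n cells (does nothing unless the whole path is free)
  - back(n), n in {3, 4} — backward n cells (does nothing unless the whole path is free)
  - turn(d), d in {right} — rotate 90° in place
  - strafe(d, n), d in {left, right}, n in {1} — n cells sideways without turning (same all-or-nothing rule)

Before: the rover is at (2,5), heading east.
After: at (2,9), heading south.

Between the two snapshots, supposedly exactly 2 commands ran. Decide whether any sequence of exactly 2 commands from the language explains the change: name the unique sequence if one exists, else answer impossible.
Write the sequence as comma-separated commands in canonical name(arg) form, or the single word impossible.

turn(right), back(4)

key: position moved to (2,9) AND the heading swung to S — translation plus rotation needed
from: at (2,5), heading east
1. turn(right) → at (2,5), heading south
2. back(4) → at (2,9), heading south
no other 2-command option fits: unique.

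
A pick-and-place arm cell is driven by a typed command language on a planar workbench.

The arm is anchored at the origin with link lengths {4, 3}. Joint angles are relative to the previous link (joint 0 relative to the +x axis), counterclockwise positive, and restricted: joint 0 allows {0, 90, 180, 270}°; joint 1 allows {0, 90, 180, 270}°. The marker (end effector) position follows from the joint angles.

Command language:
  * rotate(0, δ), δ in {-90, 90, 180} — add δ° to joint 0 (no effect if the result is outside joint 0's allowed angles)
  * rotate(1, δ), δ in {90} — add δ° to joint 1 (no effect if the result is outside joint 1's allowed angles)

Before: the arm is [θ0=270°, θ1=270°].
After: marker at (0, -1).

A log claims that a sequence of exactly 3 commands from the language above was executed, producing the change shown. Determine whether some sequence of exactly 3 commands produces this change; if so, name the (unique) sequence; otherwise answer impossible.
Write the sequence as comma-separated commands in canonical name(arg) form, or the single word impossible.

t0: [θ0=270°, θ1=270°]
t=1 rotate(1, 90) ⇒ [θ0=270°, θ1=0°]
t=2 rotate(1, 90) ⇒ [θ0=270°, θ1=90°]
t=3 rotate(1, 90) ⇒ [θ0=270°, θ1=180°]
no rival 3-sequence matches.

rotate(1, 90), rotate(1, 90), rotate(1, 90)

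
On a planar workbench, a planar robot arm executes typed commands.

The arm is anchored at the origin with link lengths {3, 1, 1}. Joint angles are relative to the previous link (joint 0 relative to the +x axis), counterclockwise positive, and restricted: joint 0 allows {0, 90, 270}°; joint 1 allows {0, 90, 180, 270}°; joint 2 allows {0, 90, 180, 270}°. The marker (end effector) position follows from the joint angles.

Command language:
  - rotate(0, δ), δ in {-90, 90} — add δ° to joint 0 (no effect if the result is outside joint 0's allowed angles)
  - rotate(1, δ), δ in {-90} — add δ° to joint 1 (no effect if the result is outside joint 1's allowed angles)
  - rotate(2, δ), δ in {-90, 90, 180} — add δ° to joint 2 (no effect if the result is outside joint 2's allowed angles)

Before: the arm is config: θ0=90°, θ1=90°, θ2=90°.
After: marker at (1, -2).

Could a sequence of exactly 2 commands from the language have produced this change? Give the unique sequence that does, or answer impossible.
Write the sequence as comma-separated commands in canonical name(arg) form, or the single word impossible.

rotate(0, -90), rotate(0, -90)

initial: config: θ0=90°, θ1=90°, θ2=90°
[1] after rotate(0, -90): config: θ0=0°, θ1=90°, θ2=90°
[2] after rotate(0, -90): config: θ0=270°, θ1=90°, θ2=90°
no rival 2-sequence matches.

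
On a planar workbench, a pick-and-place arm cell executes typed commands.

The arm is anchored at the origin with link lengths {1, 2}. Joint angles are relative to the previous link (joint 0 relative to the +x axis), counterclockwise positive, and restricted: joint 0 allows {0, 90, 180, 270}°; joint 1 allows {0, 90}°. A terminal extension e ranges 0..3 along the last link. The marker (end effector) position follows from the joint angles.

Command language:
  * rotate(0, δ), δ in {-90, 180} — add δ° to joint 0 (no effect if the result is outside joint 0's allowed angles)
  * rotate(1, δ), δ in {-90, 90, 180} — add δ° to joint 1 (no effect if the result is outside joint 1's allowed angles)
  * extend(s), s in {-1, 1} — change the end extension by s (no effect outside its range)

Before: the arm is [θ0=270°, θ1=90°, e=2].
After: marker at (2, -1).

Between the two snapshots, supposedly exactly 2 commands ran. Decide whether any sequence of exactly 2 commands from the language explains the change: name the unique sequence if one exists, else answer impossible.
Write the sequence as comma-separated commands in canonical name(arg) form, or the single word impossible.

extend(-1), extend(-1)

begin: [θ0=270°, θ1=90°, e=2]
1. extend(-1) → [θ0=270°, θ1=90°, e=1]
2. extend(-1) → [θ0=270°, θ1=90°, e=0]
all 49 alternatives checked — unique.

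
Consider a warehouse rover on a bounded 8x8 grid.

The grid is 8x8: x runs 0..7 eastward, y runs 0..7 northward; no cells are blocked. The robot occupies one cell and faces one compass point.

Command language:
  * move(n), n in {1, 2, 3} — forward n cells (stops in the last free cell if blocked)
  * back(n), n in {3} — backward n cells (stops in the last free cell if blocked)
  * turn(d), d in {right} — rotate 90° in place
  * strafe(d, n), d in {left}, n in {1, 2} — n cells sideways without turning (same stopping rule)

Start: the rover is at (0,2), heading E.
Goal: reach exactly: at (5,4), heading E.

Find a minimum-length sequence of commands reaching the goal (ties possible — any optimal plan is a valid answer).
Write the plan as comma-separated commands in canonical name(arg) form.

move(3), strafe(left, 2), move(2)

t0: at (0,2), heading E
t=1 move(3) ⇒ at (3,2), heading E
t=2 strafe(left, 2) ⇒ at (3,4), heading E
t=3 move(2) ⇒ at (5,4), heading E
minimal: 3 command(s), checked below 3.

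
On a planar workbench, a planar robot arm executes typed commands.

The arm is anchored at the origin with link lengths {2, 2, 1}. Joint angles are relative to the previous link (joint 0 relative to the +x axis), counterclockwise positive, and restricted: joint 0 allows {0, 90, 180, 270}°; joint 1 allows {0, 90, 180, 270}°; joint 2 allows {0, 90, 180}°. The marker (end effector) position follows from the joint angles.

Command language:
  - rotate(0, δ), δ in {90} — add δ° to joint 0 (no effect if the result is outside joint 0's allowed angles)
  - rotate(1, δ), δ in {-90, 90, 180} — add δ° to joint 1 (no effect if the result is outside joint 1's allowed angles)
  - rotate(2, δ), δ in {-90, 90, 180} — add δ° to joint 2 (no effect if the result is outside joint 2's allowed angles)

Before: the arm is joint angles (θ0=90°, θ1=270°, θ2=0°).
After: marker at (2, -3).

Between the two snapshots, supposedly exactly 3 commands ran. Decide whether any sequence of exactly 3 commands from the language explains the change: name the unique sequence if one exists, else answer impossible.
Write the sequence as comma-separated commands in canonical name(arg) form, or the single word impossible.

rotate(0, 90), rotate(0, 90), rotate(0, 90)

t0: joint angles (θ0=90°, θ1=270°, θ2=0°)
1. rotate(0, 90) → joint angles (θ0=180°, θ1=270°, θ2=0°)
2. rotate(0, 90) → joint angles (θ0=270°, θ1=270°, θ2=0°)
3. rotate(0, 90) → joint angles (θ0=0°, θ1=270°, θ2=0°)
uniquely the one of 343 3-step routes that fits.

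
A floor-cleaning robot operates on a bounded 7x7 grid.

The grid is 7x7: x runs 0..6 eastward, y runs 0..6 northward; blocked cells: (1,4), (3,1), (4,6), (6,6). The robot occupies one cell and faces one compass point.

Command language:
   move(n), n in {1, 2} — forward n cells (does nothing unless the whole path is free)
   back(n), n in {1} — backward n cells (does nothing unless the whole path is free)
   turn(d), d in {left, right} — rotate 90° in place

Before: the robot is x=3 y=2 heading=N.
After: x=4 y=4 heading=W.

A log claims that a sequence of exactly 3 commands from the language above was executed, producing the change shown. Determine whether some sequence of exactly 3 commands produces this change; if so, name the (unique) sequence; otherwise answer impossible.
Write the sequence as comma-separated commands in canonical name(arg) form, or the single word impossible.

key: cell and facing (now W) both changed — the 3 commands mix motion and turning
initial: x=3 y=2 heading=N
step 1 (move(2)): x=3 y=4 heading=N
step 2 (turn(left)): x=3 y=4 heading=W
step 3 (back(1)): x=4 y=4 heading=W
uniquely the one of 125 3-step routes that fits.

move(2), turn(left), back(1)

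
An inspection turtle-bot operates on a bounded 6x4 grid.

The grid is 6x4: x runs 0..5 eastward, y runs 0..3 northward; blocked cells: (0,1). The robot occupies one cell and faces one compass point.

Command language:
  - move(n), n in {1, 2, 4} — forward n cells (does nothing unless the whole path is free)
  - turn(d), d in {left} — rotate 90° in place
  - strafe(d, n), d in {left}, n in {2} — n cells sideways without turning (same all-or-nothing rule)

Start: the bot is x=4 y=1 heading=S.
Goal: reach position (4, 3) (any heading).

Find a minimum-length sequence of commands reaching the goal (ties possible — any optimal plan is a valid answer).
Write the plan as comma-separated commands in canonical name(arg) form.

begin: x=4 y=1 heading=S
step 1 (turn(left)): x=4 y=1 heading=E
step 2 (strafe(left, 2)): x=4 y=3 heading=E
nothing shorter than 2 reaches the goal.

turn(left), strafe(left, 2)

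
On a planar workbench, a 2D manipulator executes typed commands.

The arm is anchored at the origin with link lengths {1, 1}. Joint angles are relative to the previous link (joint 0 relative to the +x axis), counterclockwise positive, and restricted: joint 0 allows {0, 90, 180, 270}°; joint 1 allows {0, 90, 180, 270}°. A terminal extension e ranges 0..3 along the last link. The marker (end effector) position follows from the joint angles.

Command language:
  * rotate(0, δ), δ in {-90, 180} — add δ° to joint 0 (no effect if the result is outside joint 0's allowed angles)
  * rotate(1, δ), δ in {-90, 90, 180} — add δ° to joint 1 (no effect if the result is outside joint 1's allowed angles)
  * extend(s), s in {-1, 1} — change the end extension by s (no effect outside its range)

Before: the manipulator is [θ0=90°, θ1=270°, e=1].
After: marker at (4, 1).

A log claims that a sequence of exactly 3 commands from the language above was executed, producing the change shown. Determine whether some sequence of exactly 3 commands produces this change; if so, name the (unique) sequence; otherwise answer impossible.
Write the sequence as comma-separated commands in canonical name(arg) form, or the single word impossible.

start: [θ0=90°, θ1=270°, e=1]
t=1 extend(1) ⇒ [θ0=90°, θ1=270°, e=2]
t=2 extend(1) ⇒ [θ0=90°, θ1=270°, e=3]
t=3 extend(1) ⇒ [θ0=90°, θ1=270°, e=3]
no other 3-command option fits: unique.

extend(1), extend(1), extend(1)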